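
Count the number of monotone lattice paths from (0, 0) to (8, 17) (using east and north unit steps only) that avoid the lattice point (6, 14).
Number of paths = 693975

Total paths from (0, 0) to (8, 17): C(25, 8) = 1081575. Paths through (6, 14): (paths (0, 0) → (6, 14)) × (paths (6, 14) → (8, 17)) = C(20, 6) · C(5, 2) = 38760 · 10 = 387600. Avoidance count = 1081575 − 387600 = 693975.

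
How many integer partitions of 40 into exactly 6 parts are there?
p(40, 6 parts) = 1945

Partitions of n into exactly k parts are in bijection with partitions of n − k into at most k parts (subtract 1 from each part). So p(40, exactly 6) = p(34, parts ≤ 6). Computing via the recurrence p(m, j) = p(m, j−1) + p(m−j, j) gives 1945.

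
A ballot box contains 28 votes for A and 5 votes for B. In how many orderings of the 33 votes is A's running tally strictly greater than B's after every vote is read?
Strict-lead orderings = 165416

Total orderings of the 33 votes with 28 for A: C(33, 28) = 237336. By the Bertrand ballot formula (Cycle Lemma / reflection principle), the number of orderings in which A is strictly ahead of B throughout is (p − q)/(p + q) · C(p + q, p) = (28 − 5)/(28 + 5) · 237336 = 165416.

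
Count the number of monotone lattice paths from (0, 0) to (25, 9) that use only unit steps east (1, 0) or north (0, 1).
Number of paths = 52451256

A monotone lattice path from (0, 0) to (25, 9) consists of 25 east steps and 9 north steps in some order, so it is determined by which 25 of the 34 steps are east. The count is C(34, 25) = 52451256.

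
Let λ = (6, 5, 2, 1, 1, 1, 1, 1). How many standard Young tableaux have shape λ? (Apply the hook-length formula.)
# SYT of shape (6, 5, 2, 1, 1, 1, 1, 1) = 4230144

Hook-length formula: f^λ = n! / Π hook(c), product over all cells c of the Young diagram. For λ = (6, 5, 2, 1, 1, 1, 1, 1), n = 18 boxes. Hook lengths by row (left-to-right, top-to-bottom): [13, 7, 5, 4, 3, 1]; [11, 5, 3, 2, 1]; [7, 1]; [5]; [4]; [3]; [2]; [1]. Product of hooks = 1513512000. So f^λ = 18! / 1513512000 = 6402373705728000 / 1513512000 = 4230144.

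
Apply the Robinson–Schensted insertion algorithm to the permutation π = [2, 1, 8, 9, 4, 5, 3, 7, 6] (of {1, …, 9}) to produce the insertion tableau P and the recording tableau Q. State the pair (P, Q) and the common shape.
P = [1, 3, 5, 6] / [2, 4, 7] / [8, 9];  Q = [1, 3, 4, 8] / [2, 5, 6] / [7, 9];  common shape = (4, 3, 2)

Row-insert the values π_1, π_2, … into P one at a time, bumping the leftmost entry strictly greater than the inserted value down to the next row. The recording tableau Q records, in position (i, j), the step at which that cell was added to P.
  Insert 2 (step 1): P = [2];  Q = [1]
  Insert 1 (step 2): P = [1] / [2];  Q = [1] / [2]
  Insert 8 (step 3): P = [1, 8] / [2];  Q = [1, 3] / [2]
  Insert 9 (step 4): P = [1, 8, 9] / [2];  Q = [1, 3, 4] / [2]
  Insert 4 (step 5): P = [1, 4, 9] / [2, 8];  Q = [1, 3, 4] / [2, 5]
  Insert 5 (step 6): P = [1, 4, 5] / [2, 8, 9];  Q = [1, 3, 4] / [2, 5, 6]
  Insert 3 (step 7): P = [1, 3, 5] / [2, 4, 9] / [8];  Q = [1, 3, 4] / [2, 5, 6] / [7]
  Insert 7 (step 8): P = [1, 3, 5, 7] / [2, 4, 9] / [8];  Q = [1, 3, 4, 8] / [2, 5, 6] / [7]
  Insert 6 (step 9): P = [1, 3, 5, 6] / [2, 4, 7] / [8, 9];  Q = [1, 3, 4, 8] / [2, 5, 6] / [7, 9]
Final shape: (4, 3, 2).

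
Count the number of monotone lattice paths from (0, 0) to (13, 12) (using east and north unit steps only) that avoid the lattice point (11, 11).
Number of paths = 3084004

Total paths from (0, 0) to (13, 12): C(25, 13) = 5200300. Paths through (11, 11): (paths (0, 0) → (11, 11)) × (paths (11, 11) → (13, 12)) = C(22, 11) · C(3, 2) = 705432 · 3 = 2116296. Avoidance count = 5200300 − 2116296 = 3084004.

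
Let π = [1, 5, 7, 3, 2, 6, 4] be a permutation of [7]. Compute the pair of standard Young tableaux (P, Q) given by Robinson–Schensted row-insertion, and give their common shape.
P = [1, 2, 4] / [3, 6] / [5, 7];  Q = [1, 2, 3] / [4, 6] / [5, 7];  common shape = (3, 2, 2)

Row-insert the values π_1, π_2, … into P one at a time, bumping the leftmost entry strictly greater than the inserted value down to the next row. The recording tableau Q records, in position (i, j), the step at which that cell was added to P.
  Insert 1 (step 1): P = [1];  Q = [1]
  Insert 5 (step 2): P = [1, 5];  Q = [1, 2]
  Insert 7 (step 3): P = [1, 5, 7];  Q = [1, 2, 3]
  Insert 3 (step 4): P = [1, 3, 7] / [5];  Q = [1, 2, 3] / [4]
  Insert 2 (step 5): P = [1, 2, 7] / [3] / [5];  Q = [1, 2, 3] / [4] / [5]
  Insert 6 (step 6): P = [1, 2, 6] / [3, 7] / [5];  Q = [1, 2, 3] / [4, 6] / [5]
  Insert 4 (step 7): P = [1, 2, 4] / [3, 6] / [5, 7];  Q = [1, 2, 3] / [4, 6] / [5, 7]
Final shape: (3, 2, 2).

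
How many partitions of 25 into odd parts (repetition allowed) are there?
p_odd(25) = 142

Enumerate partitions using only odd parts via the recurrence o(n, m) = o(n, m−2) + o(n−m, m) over odd m, starting from the largest odd part ≤ n. This gives p_odd(25) = 142. (Euler's theorem: equals the count of distinct-part partitions.)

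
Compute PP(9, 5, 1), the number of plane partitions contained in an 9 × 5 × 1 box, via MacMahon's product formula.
PP(9, 5, 1) = 2002

Evaluate the triple product over i = 1..9, j = 1..5, k = 1..1. The factors are (2/1) · (3/2) · (4/3) · (5/4) · (6/5) · (3/2) · (4/3) · (5/4) · … (45 factors total). The numerators and denominators telescope so the product is an integer; carrying out the multiplication exactly gives PP(9, 5, 1) = 2002.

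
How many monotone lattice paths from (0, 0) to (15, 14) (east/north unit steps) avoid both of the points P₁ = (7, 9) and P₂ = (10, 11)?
Number of paths = 49489784

Inclusion–exclusion. Total paths: C(29, 15) = 77558760. Through P₁: C(16, 7)·C(13, 8) = 14723280. Through P₂: C(21, 10)·C(8, 5) = 19752096. Since P₁ is strictly southwest of P₂, a monotone path through both must visit P₁ then P₂; paths through both = C(16, 7)·C(5, 3)·C(8, 5) = 6406400. Avoid both = 77558760 − 14723280 − 19752096 + 6406400 = 49489784.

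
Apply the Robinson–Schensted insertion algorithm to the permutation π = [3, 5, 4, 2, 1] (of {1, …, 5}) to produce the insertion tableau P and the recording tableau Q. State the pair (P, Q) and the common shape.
P = [1, 4] / [2] / [3] / [5];  Q = [1, 2] / [3] / [4] / [5];  common shape = (2, 1, 1, 1)

Row-insert the values π_1, π_2, … into P one at a time, bumping the leftmost entry strictly greater than the inserted value down to the next row. The recording tableau Q records, in position (i, j), the step at which that cell was added to P.
  Insert 3 (step 1): P = [3];  Q = [1]
  Insert 5 (step 2): P = [3, 5];  Q = [1, 2]
  Insert 4 (step 3): P = [3, 4] / [5];  Q = [1, 2] / [3]
  Insert 2 (step 4): P = [2, 4] / [3] / [5];  Q = [1, 2] / [3] / [4]
  Insert 1 (step 5): P = [1, 4] / [2] / [3] / [5];  Q = [1, 2] / [3] / [4] / [5]
Final shape: (2, 1, 1, 1).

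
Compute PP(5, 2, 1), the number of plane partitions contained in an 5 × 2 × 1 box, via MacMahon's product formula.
PP(5, 2, 1) = 21

Evaluate the triple product over i = 1..5, j = 1..2, k = 1..1. The factors are (2/1) · (3/2) · (3/2) · (4/3) · (4/3) · (5/4) · (5/4) · (6/5) · … (10 factors total). The numerators and denominators telescope so the product is an integer; carrying out the multiplication exactly gives PP(5, 2, 1) = 21.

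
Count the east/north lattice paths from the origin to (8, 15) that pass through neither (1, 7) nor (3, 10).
Number of paths = 386922

Inclusion–exclusion. Total paths: C(23, 8) = 490314. Through P₁: C(8, 1)·C(15, 7) = 51480. Through P₂: C(13, 3)·C(10, 5) = 72072. Since P₁ is strictly southwest of P₂, a monotone path through both must visit P₁ then P₂; paths through both = C(8, 1)·C(5, 2)·C(10, 5) = 20160. Avoid both = 490314 − 51480 − 72072 + 20160 = 386922.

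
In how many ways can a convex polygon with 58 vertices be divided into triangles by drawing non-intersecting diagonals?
C_56 = 6852456927844873497549658464312

These polygon triangulations are counted by the Catalan number C_n = (1/(n + 1)) · C(2n, n). For n = 56: C_56 = (1/57) · C(112, 56) = 390590044887157789360330532465784/57 = 6852456927844873497549658464312.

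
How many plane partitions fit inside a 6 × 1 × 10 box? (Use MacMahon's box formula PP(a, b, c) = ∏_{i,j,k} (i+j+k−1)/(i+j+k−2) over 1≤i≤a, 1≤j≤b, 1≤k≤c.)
PP(6, 1, 10) = 8008

Evaluate the triple product over i = 1..6, j = 1..1, k = 1..10. The factors are (2/1) · (3/2) · (4/3) · (5/4) · (6/5) · (7/6) · (8/7) · (9/8) · … (60 factors total). The numerators and denominators telescope so the product is an integer; carrying out the multiplication exactly gives PP(6, 1, 10) = 8008.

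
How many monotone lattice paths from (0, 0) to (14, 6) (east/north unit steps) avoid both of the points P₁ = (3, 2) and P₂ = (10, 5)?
Number of paths = 16095

Inclusion–exclusion. Total paths: C(20, 14) = 38760. Through P₁: C(5, 3)·C(15, 11) = 13650. Through P₂: C(15, 10)·C(5, 4) = 15015. Since P₁ is strictly southwest of P₂, a monotone path through both must visit P₁ then P₂; paths through both = C(5, 3)·C(10, 7)·C(5, 4) = 6000. Avoid both = 38760 − 13650 − 15015 + 6000 = 16095.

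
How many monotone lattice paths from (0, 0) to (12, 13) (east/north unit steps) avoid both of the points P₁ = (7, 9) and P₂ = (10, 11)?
Number of paths = 2328964

Inclusion–exclusion. Total paths: C(25, 12) = 5200300. Through P₁: C(16, 7)·C(9, 5) = 1441440. Through P₂: C(21, 10)·C(4, 2) = 2116296. Since P₁ is strictly southwest of P₂, a monotone path through both must visit P₁ then P₂; paths through both = C(16, 7)·C(5, 3)·C(4, 2) = 686400. Avoid both = 5200300 − 1441440 − 2116296 + 686400 = 2328964.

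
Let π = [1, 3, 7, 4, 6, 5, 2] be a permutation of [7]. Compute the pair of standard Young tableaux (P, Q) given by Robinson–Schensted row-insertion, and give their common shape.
P = [1, 2, 4, 5] / [3] / [6] / [7];  Q = [1, 2, 3, 5] / [4] / [6] / [7];  common shape = (4, 1, 1, 1)

Row-insert the values π_1, π_2, … into P one at a time, bumping the leftmost entry strictly greater than the inserted value down to the next row. The recording tableau Q records, in position (i, j), the step at which that cell was added to P.
  Insert 1 (step 1): P = [1];  Q = [1]
  Insert 3 (step 2): P = [1, 3];  Q = [1, 2]
  Insert 7 (step 3): P = [1, 3, 7];  Q = [1, 2, 3]
  Insert 4 (step 4): P = [1, 3, 4] / [7];  Q = [1, 2, 3] / [4]
  Insert 6 (step 5): P = [1, 3, 4, 6] / [7];  Q = [1, 2, 3, 5] / [4]
  Insert 5 (step 6): P = [1, 3, 4, 5] / [6] / [7];  Q = [1, 2, 3, 5] / [4] / [6]
  Insert 2 (step 7): P = [1, 2, 4, 5] / [3] / [6] / [7];  Q = [1, 2, 3, 5] / [4] / [6] / [7]
Final shape: (4, 1, 1, 1).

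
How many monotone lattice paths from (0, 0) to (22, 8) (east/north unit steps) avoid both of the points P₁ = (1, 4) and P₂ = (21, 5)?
Number of paths = 5526975

Inclusion–exclusion. Total paths: C(30, 22) = 5852925. Through P₁: C(5, 1)·C(25, 21) = 63250. Through P₂: C(26, 21)·C(4, 1) = 263120. Since P₁ is strictly southwest of P₂, a monotone path through both must visit P₁ then P₂; paths through both = C(5, 1)·C(21, 20)·C(4, 1) = 420. Avoid both = 5852925 − 63250 − 263120 + 420 = 5526975.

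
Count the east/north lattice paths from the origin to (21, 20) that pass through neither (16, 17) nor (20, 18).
Number of paths = 120556007880

Inclusion–exclusion. Total paths: C(41, 21) = 269128937220. Through P₁: C(33, 16)·C(8, 5) = 65340974160. Through P₂: C(38, 20)·C(3, 1) = 100734001830. Since P₁ is strictly southwest of P₂, a monotone path through both must visit P₁ then P₂; paths through both = C(33, 16)·C(5, 4)·C(3, 1) = 17502046650. Avoid both = 269128937220 − 65340974160 − 100734001830 + 17502046650 = 120556007880.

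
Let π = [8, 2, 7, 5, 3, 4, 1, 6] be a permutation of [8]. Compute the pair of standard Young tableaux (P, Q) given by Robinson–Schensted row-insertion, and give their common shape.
P = [1, 3, 4, 6] / [2] / [5] / [7] / [8];  Q = [1, 3, 6, 8] / [2] / [4] / [5] / [7];  common shape = (4, 1, 1, 1, 1)

Row-insert the values π_1, π_2, … into P one at a time, bumping the leftmost entry strictly greater than the inserted value down to the next row. The recording tableau Q records, in position (i, j), the step at which that cell was added to P.
  Insert 8 (step 1): P = [8];  Q = [1]
  Insert 2 (step 2): P = [2] / [8];  Q = [1] / [2]
  Insert 7 (step 3): P = [2, 7] / [8];  Q = [1, 3] / [2]
  Insert 5 (step 4): P = [2, 5] / [7] / [8];  Q = [1, 3] / [2] / [4]
  Insert 3 (step 5): P = [2, 3] / [5] / [7] / [8];  Q = [1, 3] / [2] / [4] / [5]
  Insert 4 (step 6): P = [2, 3, 4] / [5] / [7] / [8];  Q = [1, 3, 6] / [2] / [4] / [5]
  Insert 1 (step 7): P = [1, 3, 4] / [2] / [5] / [7] / [8];  Q = [1, 3, 6] / [2] / [4] / [5] / [7]
  Insert 6 (step 8): P = [1, 3, 4, 6] / [2] / [5] / [7] / [8];  Q = [1, 3, 6, 8] / [2] / [4] / [5] / [7]
Final shape: (4, 1, 1, 1, 1).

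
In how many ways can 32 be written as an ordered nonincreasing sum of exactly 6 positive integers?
p(32, 6 parts) = 709

Partitions of n into exactly k parts are in bijection with partitions of n − k into at most k parts (subtract 1 from each part). So p(32, exactly 6) = p(26, parts ≤ 6). Computing via the recurrence p(m, j) = p(m, j−1) + p(m−j, j) gives 709.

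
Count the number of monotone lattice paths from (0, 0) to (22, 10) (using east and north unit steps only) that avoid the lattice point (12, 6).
Number of paths = 45929676

Total paths from (0, 0) to (22, 10): C(32, 22) = 64512240. Paths through (12, 6): (paths (0, 0) → (12, 6)) × (paths (12, 6) → (22, 10)) = C(18, 12) · C(14, 10) = 18564 · 1001 = 18582564. Avoidance count = 64512240 − 18582564 = 45929676.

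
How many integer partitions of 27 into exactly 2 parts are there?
p(27, 2 parts) = 13

Partitions of n into exactly k parts are in bijection with partitions of n − k into at most k parts (subtract 1 from each part). So p(27, exactly 2) = p(25, parts ≤ 2). Computing via the recurrence p(m, j) = p(m, j−1) + p(m−j, j) gives 13.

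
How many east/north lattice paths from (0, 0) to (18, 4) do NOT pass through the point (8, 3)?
Number of paths = 5500

Total paths from (0, 0) to (18, 4): C(22, 18) = 7315. Paths through (8, 3): (paths (0, 0) → (8, 3)) × (paths (8, 3) → (18, 4)) = C(11, 8) · C(11, 10) = 165 · 11 = 1815. Avoidance count = 7315 − 1815 = 5500.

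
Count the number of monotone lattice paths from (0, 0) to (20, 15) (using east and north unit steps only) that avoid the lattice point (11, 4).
Number of paths = 3018677760

Total paths from (0, 0) to (20, 15): C(35, 20) = 3247943160. Paths through (11, 4): (paths (0, 0) → (11, 4)) × (paths (11, 4) → (20, 15)) = C(15, 11) · C(20, 9) = 1365 · 167960 = 229265400. Avoidance count = 3247943160 − 229265400 = 3018677760.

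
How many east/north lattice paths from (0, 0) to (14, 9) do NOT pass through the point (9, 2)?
Number of paths = 773630

Total paths from (0, 0) to (14, 9): C(23, 14) = 817190. Paths through (9, 2): (paths (0, 0) → (9, 2)) × (paths (9, 2) → (14, 9)) = C(11, 9) · C(12, 5) = 55 · 792 = 43560. Avoidance count = 817190 − 43560 = 773630.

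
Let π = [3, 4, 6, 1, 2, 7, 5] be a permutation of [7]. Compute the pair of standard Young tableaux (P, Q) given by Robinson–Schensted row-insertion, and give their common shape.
P = [1, 2, 5, 7] / [3, 4, 6];  Q = [1, 2, 3, 6] / [4, 5, 7];  common shape = (4, 3)

Row-insert the values π_1, π_2, … into P one at a time, bumping the leftmost entry strictly greater than the inserted value down to the next row. The recording tableau Q records, in position (i, j), the step at which that cell was added to P.
  Insert 3 (step 1): P = [3];  Q = [1]
  Insert 4 (step 2): P = [3, 4];  Q = [1, 2]
  Insert 6 (step 3): P = [3, 4, 6];  Q = [1, 2, 3]
  Insert 1 (step 4): P = [1, 4, 6] / [3];  Q = [1, 2, 3] / [4]
  Insert 2 (step 5): P = [1, 2, 6] / [3, 4];  Q = [1, 2, 3] / [4, 5]
  Insert 7 (step 6): P = [1, 2, 6, 7] / [3, 4];  Q = [1, 2, 3, 6] / [4, 5]
  Insert 5 (step 7): P = [1, 2, 5, 7] / [3, 4, 6];  Q = [1, 2, 3, 6] / [4, 5, 7]
Final shape: (4, 3).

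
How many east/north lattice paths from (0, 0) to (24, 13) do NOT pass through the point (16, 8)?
Number of paths = 2615916123

Total paths from (0, 0) to (24, 13): C(37, 24) = 3562467300. Paths through (16, 8): (paths (0, 0) → (16, 8)) × (paths (16, 8) → (24, 13)) = C(24, 16) · C(13, 8) = 735471 · 1287 = 946551177. Avoidance count = 3562467300 − 946551177 = 2615916123.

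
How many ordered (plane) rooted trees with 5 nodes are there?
C_4 = 14

These ordered rooted trees are counted by the Catalan number C_n = (1/(n + 1)) · C(2n, n). For n = 4: C_4 = (1/5) · C(8, 4) = 70/5 = 14.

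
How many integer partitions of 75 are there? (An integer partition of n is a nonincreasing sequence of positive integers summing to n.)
p(75) = 8118264

Compute p(n) via the recurrence p(n, m) = p(n, m−1) + p(n−m, m), where p(n, m) counts partitions of n with all parts ≤ m and p(n) = p(n, n). The base cases are p(0, m) = 1 and p(n, 0) = 0 for n > 0. Filling the table yields p(75) = 8118264. (Euler's pentagonal recurrence is an alternative.)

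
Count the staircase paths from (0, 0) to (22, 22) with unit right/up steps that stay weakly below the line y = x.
C_22 = 91482563640

These NE paths below the diagonal are counted by the Catalan number C_n = (1/(n + 1)) · C(2n, n). For n = 22: C_22 = (1/23) · C(44, 22) = 2104098963720/23 = 91482563640.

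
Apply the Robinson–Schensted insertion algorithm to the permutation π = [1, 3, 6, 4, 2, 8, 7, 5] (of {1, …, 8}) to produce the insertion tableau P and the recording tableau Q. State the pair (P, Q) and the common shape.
P = [1, 2, 4, 5] / [3, 7] / [6, 8];  Q = [1, 2, 3, 6] / [4, 7] / [5, 8];  common shape = (4, 2, 2)

Row-insert the values π_1, π_2, … into P one at a time, bumping the leftmost entry strictly greater than the inserted value down to the next row. The recording tableau Q records, in position (i, j), the step at which that cell was added to P.
  Insert 1 (step 1): P = [1];  Q = [1]
  Insert 3 (step 2): P = [1, 3];  Q = [1, 2]
  Insert 6 (step 3): P = [1, 3, 6];  Q = [1, 2, 3]
  Insert 4 (step 4): P = [1, 3, 4] / [6];  Q = [1, 2, 3] / [4]
  Insert 2 (step 5): P = [1, 2, 4] / [3] / [6];  Q = [1, 2, 3] / [4] / [5]
  Insert 8 (step 6): P = [1, 2, 4, 8] / [3] / [6];  Q = [1, 2, 3, 6] / [4] / [5]
  Insert 7 (step 7): P = [1, 2, 4, 7] / [3, 8] / [6];  Q = [1, 2, 3, 6] / [4, 7] / [5]
  Insert 5 (step 8): P = [1, 2, 4, 5] / [3, 7] / [6, 8];  Q = [1, 2, 3, 6] / [4, 7] / [5, 8]
Final shape: (4, 2, 2).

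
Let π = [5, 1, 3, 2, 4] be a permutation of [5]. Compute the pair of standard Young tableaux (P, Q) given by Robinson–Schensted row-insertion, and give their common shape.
P = [1, 2, 4] / [3] / [5];  Q = [1, 3, 5] / [2] / [4];  common shape = (3, 1, 1)

Row-insert the values π_1, π_2, … into P one at a time, bumping the leftmost entry strictly greater than the inserted value down to the next row. The recording tableau Q records, in position (i, j), the step at which that cell was added to P.
  Insert 5 (step 1): P = [5];  Q = [1]
  Insert 1 (step 2): P = [1] / [5];  Q = [1] / [2]
  Insert 3 (step 3): P = [1, 3] / [5];  Q = [1, 3] / [2]
  Insert 2 (step 4): P = [1, 2] / [3] / [5];  Q = [1, 3] / [2] / [4]
  Insert 4 (step 5): P = [1, 2, 4] / [3] / [5];  Q = [1, 3, 5] / [2] / [4]
Final shape: (3, 1, 1).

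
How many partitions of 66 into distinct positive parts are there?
q(66) = 20132

A partition into distinct parts is a strictly decreasing sequence summing to n. The recurrence d(n, m) = d(n, m−1) + d(n−m, m−1) (use part m at most once) with q(n) = d(n, n) gives q(66) = 20132. (Euler's theorem: # distinct-part partitions = # odd-part partitions.)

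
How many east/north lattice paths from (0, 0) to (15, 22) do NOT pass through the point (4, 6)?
Number of paths = 6626241810

Total paths from (0, 0) to (15, 22): C(37, 15) = 9364199760. Paths through (4, 6): (paths (0, 0) → (4, 6)) × (paths (4, 6) → (15, 22)) = C(10, 4) · C(27, 11) = 210 · 13037895 = 2737957950. Avoidance count = 9364199760 − 2737957950 = 6626241810.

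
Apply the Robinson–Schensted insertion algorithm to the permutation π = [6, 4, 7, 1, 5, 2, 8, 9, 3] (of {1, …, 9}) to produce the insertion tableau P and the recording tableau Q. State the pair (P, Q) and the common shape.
P = [1, 2, 3, 9] / [4, 5, 8] / [6, 7];  Q = [1, 3, 7, 8] / [2, 5, 9] / [4, 6];  common shape = (4, 3, 2)

Row-insert the values π_1, π_2, … into P one at a time, bumping the leftmost entry strictly greater than the inserted value down to the next row. The recording tableau Q records, in position (i, j), the step at which that cell was added to P.
  Insert 6 (step 1): P = [6];  Q = [1]
  Insert 4 (step 2): P = [4] / [6];  Q = [1] / [2]
  Insert 7 (step 3): P = [4, 7] / [6];  Q = [1, 3] / [2]
  Insert 1 (step 4): P = [1, 7] / [4] / [6];  Q = [1, 3] / [2] / [4]
  Insert 5 (step 5): P = [1, 5] / [4, 7] / [6];  Q = [1, 3] / [2, 5] / [4]
  Insert 2 (step 6): P = [1, 2] / [4, 5] / [6, 7];  Q = [1, 3] / [2, 5] / [4, 6]
  Insert 8 (step 7): P = [1, 2, 8] / [4, 5] / [6, 7];  Q = [1, 3, 7] / [2, 5] / [4, 6]
  Insert 9 (step 8): P = [1, 2, 8, 9] / [4, 5] / [6, 7];  Q = [1, 3, 7, 8] / [2, 5] / [4, 6]
  Insert 3 (step 9): P = [1, 2, 3, 9] / [4, 5, 8] / [6, 7];  Q = [1, 3, 7, 8] / [2, 5, 9] / [4, 6]
Final shape: (4, 3, 2).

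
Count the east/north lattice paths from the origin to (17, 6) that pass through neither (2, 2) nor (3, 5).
Number of paths = 77211

Inclusion–exclusion. Total paths: C(23, 17) = 100947. Through P₁: C(4, 2)·C(19, 15) = 23256. Through P₂: C(8, 3)·C(15, 14) = 840. Since P₁ is strictly southwest of P₂, a monotone path through both must visit P₁ then P₂; paths through both = C(4, 2)·C(4, 1)·C(15, 14) = 360. Avoid both = 100947 − 23256 − 840 + 360 = 77211.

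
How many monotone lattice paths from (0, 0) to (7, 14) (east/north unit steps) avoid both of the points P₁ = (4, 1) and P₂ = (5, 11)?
Number of paths = 70350

Inclusion–exclusion. Total paths: C(21, 7) = 116280. Through P₁: C(5, 4)·C(16, 3) = 2800. Through P₂: C(16, 5)·C(5, 2) = 43680. Since P₁ is strictly southwest of P₂, a monotone path through both must visit P₁ then P₂; paths through both = C(5, 4)·C(11, 1)·C(5, 2) = 550. Avoid both = 116280 − 2800 − 43680 + 550 = 70350.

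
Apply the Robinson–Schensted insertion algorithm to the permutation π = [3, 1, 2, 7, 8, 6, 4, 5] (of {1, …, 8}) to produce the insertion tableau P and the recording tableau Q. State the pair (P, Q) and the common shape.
P = [1, 2, 4, 5] / [3, 6, 8] / [7];  Q = [1, 3, 4, 5] / [2, 6, 8] / [7];  common shape = (4, 3, 1)

Row-insert the values π_1, π_2, … into P one at a time, bumping the leftmost entry strictly greater than the inserted value down to the next row. The recording tableau Q records, in position (i, j), the step at which that cell was added to P.
  Insert 3 (step 1): P = [3];  Q = [1]
  Insert 1 (step 2): P = [1] / [3];  Q = [1] / [2]
  Insert 2 (step 3): P = [1, 2] / [3];  Q = [1, 3] / [2]
  Insert 7 (step 4): P = [1, 2, 7] / [3];  Q = [1, 3, 4] / [2]
  Insert 8 (step 5): P = [1, 2, 7, 8] / [3];  Q = [1, 3, 4, 5] / [2]
  Insert 6 (step 6): P = [1, 2, 6, 8] / [3, 7];  Q = [1, 3, 4, 5] / [2, 6]
  Insert 4 (step 7): P = [1, 2, 4, 8] / [3, 6] / [7];  Q = [1, 3, 4, 5] / [2, 6] / [7]
  Insert 5 (step 8): P = [1, 2, 4, 5] / [3, 6, 8] / [7];  Q = [1, 3, 4, 5] / [2, 6, 8] / [7]
Final shape: (4, 3, 1).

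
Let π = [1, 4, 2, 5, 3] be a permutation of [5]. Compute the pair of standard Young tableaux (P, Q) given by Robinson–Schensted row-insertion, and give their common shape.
P = [1, 2, 3] / [4, 5];  Q = [1, 2, 4] / [3, 5];  common shape = (3, 2)

Row-insert the values π_1, π_2, … into P one at a time, bumping the leftmost entry strictly greater than the inserted value down to the next row. The recording tableau Q records, in position (i, j), the step at which that cell was added to P.
  Insert 1 (step 1): P = [1];  Q = [1]
  Insert 4 (step 2): P = [1, 4];  Q = [1, 2]
  Insert 2 (step 3): P = [1, 2] / [4];  Q = [1, 2] / [3]
  Insert 5 (step 4): P = [1, 2, 5] / [4];  Q = [1, 2, 4] / [3]
  Insert 3 (step 5): P = [1, 2, 3] / [4, 5];  Q = [1, 2, 4] / [3, 5]
Final shape: (3, 2).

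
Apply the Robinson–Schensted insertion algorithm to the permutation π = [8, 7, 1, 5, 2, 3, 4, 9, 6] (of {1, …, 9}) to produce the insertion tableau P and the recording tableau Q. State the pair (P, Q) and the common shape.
P = [1, 2, 3, 4, 6] / [5, 9] / [7] / [8];  Q = [1, 4, 6, 7, 8] / [2, 9] / [3] / [5];  common shape = (5, 2, 1, 1)

Row-insert the values π_1, π_2, … into P one at a time, bumping the leftmost entry strictly greater than the inserted value down to the next row. The recording tableau Q records, in position (i, j), the step at which that cell was added to P.
  Insert 8 (step 1): P = [8];  Q = [1]
  Insert 7 (step 2): P = [7] / [8];  Q = [1] / [2]
  Insert 1 (step 3): P = [1] / [7] / [8];  Q = [1] / [2] / [3]
  Insert 5 (step 4): P = [1, 5] / [7] / [8];  Q = [1, 4] / [2] / [3]
  Insert 2 (step 5): P = [1, 2] / [5] / [7] / [8];  Q = [1, 4] / [2] / [3] / [5]
  Insert 3 (step 6): P = [1, 2, 3] / [5] / [7] / [8];  Q = [1, 4, 6] / [2] / [3] / [5]
  Insert 4 (step 7): P = [1, 2, 3, 4] / [5] / [7] / [8];  Q = [1, 4, 6, 7] / [2] / [3] / [5]
  Insert 9 (step 8): P = [1, 2, 3, 4, 9] / [5] / [7] / [8];  Q = [1, 4, 6, 7, 8] / [2] / [3] / [5]
  Insert 6 (step 9): P = [1, 2, 3, 4, 6] / [5, 9] / [7] / [8];  Q = [1, 4, 6, 7, 8] / [2, 9] / [3] / [5]
Final shape: (5, 2, 1, 1).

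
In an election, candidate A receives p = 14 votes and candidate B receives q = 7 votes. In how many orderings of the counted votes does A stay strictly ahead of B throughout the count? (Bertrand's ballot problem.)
Strict-lead orderings = 38760

Total orderings of the 21 votes with 14 for A: C(21, 14) = 116280. By the Bertrand ballot formula (Cycle Lemma / reflection principle), the number of orderings in which A is strictly ahead of B throughout is (p − q)/(p + q) · C(p + q, p) = (14 − 7)/(14 + 7) · 116280 = 38760.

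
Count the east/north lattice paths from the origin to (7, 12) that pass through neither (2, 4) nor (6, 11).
Number of paths = 16231

Inclusion–exclusion. Total paths: C(19, 7) = 50388. Through P₁: C(6, 2)·C(13, 5) = 19305. Through P₂: C(17, 6)·C(2, 1) = 24752. Since P₁ is strictly southwest of P₂, a monotone path through both must visit P₁ then P₂; paths through both = C(6, 2)·C(11, 4)·C(2, 1) = 9900. Avoid both = 50388 − 19305 − 24752 + 9900 = 16231.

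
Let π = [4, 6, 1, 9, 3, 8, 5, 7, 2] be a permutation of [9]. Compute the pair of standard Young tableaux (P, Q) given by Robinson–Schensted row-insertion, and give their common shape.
P = [1, 2, 5, 7] / [3, 6, 8] / [4] / [9];  Q = [1, 2, 4, 8] / [3, 5, 6] / [7] / [9];  common shape = (4, 3, 1, 1)

Row-insert the values π_1, π_2, … into P one at a time, bumping the leftmost entry strictly greater than the inserted value down to the next row. The recording tableau Q records, in position (i, j), the step at which that cell was added to P.
  Insert 4 (step 1): P = [4];  Q = [1]
  Insert 6 (step 2): P = [4, 6];  Q = [1, 2]
  Insert 1 (step 3): P = [1, 6] / [4];  Q = [1, 2] / [3]
  Insert 9 (step 4): P = [1, 6, 9] / [4];  Q = [1, 2, 4] / [3]
  Insert 3 (step 5): P = [1, 3, 9] / [4, 6];  Q = [1, 2, 4] / [3, 5]
  Insert 8 (step 6): P = [1, 3, 8] / [4, 6, 9];  Q = [1, 2, 4] / [3, 5, 6]
  Insert 5 (step 7): P = [1, 3, 5] / [4, 6, 8] / [9];  Q = [1, 2, 4] / [3, 5, 6] / [7]
  Insert 7 (step 8): P = [1, 3, 5, 7] / [4, 6, 8] / [9];  Q = [1, 2, 4, 8] / [3, 5, 6] / [7]
  Insert 2 (step 9): P = [1, 2, 5, 7] / [3, 6, 8] / [4] / [9];  Q = [1, 2, 4, 8] / [3, 5, 6] / [7] / [9]
Final shape: (4, 3, 1, 1).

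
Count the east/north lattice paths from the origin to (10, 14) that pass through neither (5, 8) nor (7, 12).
Number of paths = 1055832

Inclusion–exclusion. Total paths: C(24, 10) = 1961256. Through P₁: C(13, 5)·C(11, 5) = 594594. Through P₂: C(19, 7)·C(5, 3) = 503880. Since P₁ is strictly southwest of P₂, a monotone path through both must visit P₁ then P₂; paths through both = C(13, 5)·C(6, 2)·C(5, 3) = 193050. Avoid both = 1961256 − 594594 − 503880 + 193050 = 1055832.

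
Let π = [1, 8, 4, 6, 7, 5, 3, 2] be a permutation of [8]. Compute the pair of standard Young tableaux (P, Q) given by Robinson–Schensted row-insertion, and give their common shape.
P = [1, 2, 5, 7] / [3] / [4] / [6] / [8];  Q = [1, 2, 4, 5] / [3] / [6] / [7] / [8];  common shape = (4, 1, 1, 1, 1)

Row-insert the values π_1, π_2, … into P one at a time, bumping the leftmost entry strictly greater than the inserted value down to the next row. The recording tableau Q records, in position (i, j), the step at which that cell was added to P.
  Insert 1 (step 1): P = [1];  Q = [1]
  Insert 8 (step 2): P = [1, 8];  Q = [1, 2]
  Insert 4 (step 3): P = [1, 4] / [8];  Q = [1, 2] / [3]
  Insert 6 (step 4): P = [1, 4, 6] / [8];  Q = [1, 2, 4] / [3]
  Insert 7 (step 5): P = [1, 4, 6, 7] / [8];  Q = [1, 2, 4, 5] / [3]
  Insert 5 (step 6): P = [1, 4, 5, 7] / [6] / [8];  Q = [1, 2, 4, 5] / [3] / [6]
  Insert 3 (step 7): P = [1, 3, 5, 7] / [4] / [6] / [8];  Q = [1, 2, 4, 5] / [3] / [6] / [7]
  Insert 2 (step 8): P = [1, 2, 5, 7] / [3] / [4] / [6] / [8];  Q = [1, 2, 4, 5] / [3] / [6] / [7] / [8]
Final shape: (4, 1, 1, 1, 1).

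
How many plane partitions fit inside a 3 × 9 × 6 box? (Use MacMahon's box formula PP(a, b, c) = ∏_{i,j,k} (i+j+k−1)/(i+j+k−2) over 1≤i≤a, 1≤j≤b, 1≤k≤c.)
PP(3, 9, 6) = 2530768240

Evaluate the triple product over i = 1..3, j = 1..9, k = 1..6. The factors are (2/1) · (3/2) · (4/3) · (5/4) · (6/5) · (7/6) · (3/2) · (4/3) · … (162 factors total). The numerators and denominators telescope so the product is an integer; carrying out the multiplication exactly gives PP(3, 9, 6) = 2530768240.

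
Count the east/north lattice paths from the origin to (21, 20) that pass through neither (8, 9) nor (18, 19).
Number of paths = 155722822420

Inclusion–exclusion. Total paths: C(41, 21) = 269128937220. Through P₁: C(17, 8)·C(24, 13) = 60681260640. Through P₂: C(37, 18)·C(4, 3) = 70690527600. Since P₁ is strictly southwest of P₂, a monotone path through both must visit P₁ then P₂; paths through both = C(17, 8)·C(20, 10)·C(4, 3) = 17965673440. Avoid both = 269128937220 − 60681260640 − 70690527600 + 17965673440 = 155722822420.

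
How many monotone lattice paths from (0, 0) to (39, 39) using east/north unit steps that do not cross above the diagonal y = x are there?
C_39 = 680425371729975800390

These NE paths below the diagonal are counted by the Catalan number C_n = (1/(n + 1)) · C(2n, n). For n = 39: C_39 = (1/40) · C(78, 39) = 27217014869199032015600/40 = 680425371729975800390.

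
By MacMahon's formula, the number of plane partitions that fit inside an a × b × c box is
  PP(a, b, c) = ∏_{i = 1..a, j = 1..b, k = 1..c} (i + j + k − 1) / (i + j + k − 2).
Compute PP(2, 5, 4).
PP(2, 5, 4) = 5292

Evaluate the triple product over i = 1..2, j = 1..5, k = 1..4. The factors are (2/1) · (3/2) · (4/3) · (5/4) · (3/2) · (4/3) · (5/4) · (6/5) · … (40 factors total). The numerators and denominators telescope so the product is an integer; carrying out the multiplication exactly gives PP(2, 5, 4) = 5292.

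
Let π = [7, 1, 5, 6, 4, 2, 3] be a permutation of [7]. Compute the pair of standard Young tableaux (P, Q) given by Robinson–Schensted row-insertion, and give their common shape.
P = [1, 2, 3] / [4, 6] / [5] / [7];  Q = [1, 3, 4] / [2, 7] / [5] / [6];  common shape = (3, 2, 1, 1)

Row-insert the values π_1, π_2, … into P one at a time, bumping the leftmost entry strictly greater than the inserted value down to the next row. The recording tableau Q records, in position (i, j), the step at which that cell was added to P.
  Insert 7 (step 1): P = [7];  Q = [1]
  Insert 1 (step 2): P = [1] / [7];  Q = [1] / [2]
  Insert 5 (step 3): P = [1, 5] / [7];  Q = [1, 3] / [2]
  Insert 6 (step 4): P = [1, 5, 6] / [7];  Q = [1, 3, 4] / [2]
  Insert 4 (step 5): P = [1, 4, 6] / [5] / [7];  Q = [1, 3, 4] / [2] / [5]
  Insert 2 (step 6): P = [1, 2, 6] / [4] / [5] / [7];  Q = [1, 3, 4] / [2] / [5] / [6]
  Insert 3 (step 7): P = [1, 2, 3] / [4, 6] / [5] / [7];  Q = [1, 3, 4] / [2, 7] / [5] / [6]
Final shape: (3, 2, 1, 1).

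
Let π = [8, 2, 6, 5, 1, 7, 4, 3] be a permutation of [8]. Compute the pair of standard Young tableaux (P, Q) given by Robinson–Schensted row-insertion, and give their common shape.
P = [1, 3, 7] / [2, 4] / [5] / [6] / [8];  Q = [1, 3, 6] / [2, 7] / [4] / [5] / [8];  common shape = (3, 2, 1, 1, 1)

Row-insert the values π_1, π_2, … into P one at a time, bumping the leftmost entry strictly greater than the inserted value down to the next row. The recording tableau Q records, in position (i, j), the step at which that cell was added to P.
  Insert 8 (step 1): P = [8];  Q = [1]
  Insert 2 (step 2): P = [2] / [8];  Q = [1] / [2]
  Insert 6 (step 3): P = [2, 6] / [8];  Q = [1, 3] / [2]
  Insert 5 (step 4): P = [2, 5] / [6] / [8];  Q = [1, 3] / [2] / [4]
  Insert 1 (step 5): P = [1, 5] / [2] / [6] / [8];  Q = [1, 3] / [2] / [4] / [5]
  Insert 7 (step 6): P = [1, 5, 7] / [2] / [6] / [8];  Q = [1, 3, 6] / [2] / [4] / [5]
  Insert 4 (step 7): P = [1, 4, 7] / [2, 5] / [6] / [8];  Q = [1, 3, 6] / [2, 7] / [4] / [5]
  Insert 3 (step 8): P = [1, 3, 7] / [2, 4] / [5] / [6] / [8];  Q = [1, 3, 6] / [2, 7] / [4] / [5] / [8]
Final shape: (3, 2, 1, 1, 1).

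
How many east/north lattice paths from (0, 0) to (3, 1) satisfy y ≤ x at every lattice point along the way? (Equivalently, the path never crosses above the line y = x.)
Number of paths = 3

By the reflection principle (André's argument), the number of monotone paths to (3, 1) with n ≤ m that never go above y = x is C(4, 3) − C(4, 4) = 4 − 1 = 3.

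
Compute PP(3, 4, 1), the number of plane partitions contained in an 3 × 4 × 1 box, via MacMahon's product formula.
PP(3, 4, 1) = 35

Evaluate the triple product over i = 1..3, j = 1..4, k = 1..1. The factors are (2/1) · (3/2) · (4/3) · (5/4) · (3/2) · (4/3) · (5/4) · (6/5) · … (12 factors total). The numerators and denominators telescope so the product is an integer; carrying out the multiplication exactly gives PP(3, 4, 1) = 35.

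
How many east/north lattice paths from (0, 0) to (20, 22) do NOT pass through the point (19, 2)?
Number of paths = 513791603010

Total paths from (0, 0) to (20, 22): C(42, 20) = 513791607420. Paths through (19, 2): (paths (0, 0) → (19, 2)) × (paths (19, 2) → (20, 22)) = C(21, 19) · C(21, 1) = 210 · 21 = 4410. Avoidance count = 513791607420 − 4410 = 513791603010.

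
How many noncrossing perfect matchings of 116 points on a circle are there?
C_58 = 104088460289122304033498318812080

These noncrossing handshakes are counted by the Catalan number C_n = (1/(n + 1)) · C(2n, n). For n = 58: C_58 = (1/59) · C(116, 58) = 6141219157058215937976400809912720/59 = 104088460289122304033498318812080.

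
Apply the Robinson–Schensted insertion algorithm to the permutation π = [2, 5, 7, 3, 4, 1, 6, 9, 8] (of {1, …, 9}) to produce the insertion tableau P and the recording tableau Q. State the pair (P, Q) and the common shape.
P = [1, 3, 4, 6, 8] / [2, 7, 9] / [5];  Q = [1, 2, 3, 7, 8] / [4, 5, 9] / [6];  common shape = (5, 3, 1)

Row-insert the values π_1, π_2, … into P one at a time, bumping the leftmost entry strictly greater than the inserted value down to the next row. The recording tableau Q records, in position (i, j), the step at which that cell was added to P.
  Insert 2 (step 1): P = [2];  Q = [1]
  Insert 5 (step 2): P = [2, 5];  Q = [1, 2]
  Insert 7 (step 3): P = [2, 5, 7];  Q = [1, 2, 3]
  Insert 3 (step 4): P = [2, 3, 7] / [5];  Q = [1, 2, 3] / [4]
  Insert 4 (step 5): P = [2, 3, 4] / [5, 7];  Q = [1, 2, 3] / [4, 5]
  Insert 1 (step 6): P = [1, 3, 4] / [2, 7] / [5];  Q = [1, 2, 3] / [4, 5] / [6]
  Insert 6 (step 7): P = [1, 3, 4, 6] / [2, 7] / [5];  Q = [1, 2, 3, 7] / [4, 5] / [6]
  Insert 9 (step 8): P = [1, 3, 4, 6, 9] / [2, 7] / [5];  Q = [1, 2, 3, 7, 8] / [4, 5] / [6]
  Insert 8 (step 9): P = [1, 3, 4, 6, 8] / [2, 7, 9] / [5];  Q = [1, 2, 3, 7, 8] / [4, 5, 9] / [6]
Final shape: (5, 3, 1).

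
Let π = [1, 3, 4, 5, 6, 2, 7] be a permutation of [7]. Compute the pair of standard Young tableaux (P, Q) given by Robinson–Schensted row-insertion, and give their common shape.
P = [1, 2, 4, 5, 6, 7] / [3];  Q = [1, 2, 3, 4, 5, 7] / [6];  common shape = (6, 1)

Row-insert the values π_1, π_2, … into P one at a time, bumping the leftmost entry strictly greater than the inserted value down to the next row. The recording tableau Q records, in position (i, j), the step at which that cell was added to P.
  Insert 1 (step 1): P = [1];  Q = [1]
  Insert 3 (step 2): P = [1, 3];  Q = [1, 2]
  Insert 4 (step 3): P = [1, 3, 4];  Q = [1, 2, 3]
  Insert 5 (step 4): P = [1, 3, 4, 5];  Q = [1, 2, 3, 4]
  Insert 6 (step 5): P = [1, 3, 4, 5, 6];  Q = [1, 2, 3, 4, 5]
  Insert 2 (step 6): P = [1, 2, 4, 5, 6] / [3];  Q = [1, 2, 3, 4, 5] / [6]
  Insert 7 (step 7): P = [1, 2, 4, 5, 6, 7] / [3];  Q = [1, 2, 3, 4, 5, 7] / [6]
Final shape: (6, 1).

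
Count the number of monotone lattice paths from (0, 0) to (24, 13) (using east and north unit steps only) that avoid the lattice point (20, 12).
Number of paths = 2433503100

Total paths from (0, 0) to (24, 13): C(37, 24) = 3562467300. Paths through (20, 12): (paths (0, 0) → (20, 12)) × (paths (20, 12) → (24, 13)) = C(32, 20) · C(5, 4) = 225792840 · 5 = 1128964200. Avoidance count = 3562467300 − 1128964200 = 2433503100.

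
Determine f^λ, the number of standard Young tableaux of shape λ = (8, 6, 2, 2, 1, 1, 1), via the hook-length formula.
# SYT of shape (8, 6, 2, 2, 1, 1, 1) = 326514240

Hook-length formula: f^λ = n! / Π hook(c), product over all cells c of the Young diagram. For λ = (8, 6, 2, 2, 1, 1, 1), n = 21 boxes. Hook lengths by row (left-to-right, top-to-bottom): [14, 10, 7, 6, 5, 4, 2, 1]; [11, 7, 4, 3, 2, 1]; [6, 2]; [5, 1]; [3]; [2]; [1]. Product of hooks = 156473856000. So f^λ = 21! / 156473856000 = 51090942171709440000 / 156473856000 = 326514240.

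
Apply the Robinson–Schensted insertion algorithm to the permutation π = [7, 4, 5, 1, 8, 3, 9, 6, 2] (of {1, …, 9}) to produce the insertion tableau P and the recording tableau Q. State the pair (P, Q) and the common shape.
P = [1, 2, 6, 9] / [3, 5, 8] / [4] / [7];  Q = [1, 3, 5, 7] / [2, 6, 8] / [4] / [9];  common shape = (4, 3, 1, 1)

Row-insert the values π_1, π_2, … into P one at a time, bumping the leftmost entry strictly greater than the inserted value down to the next row. The recording tableau Q records, in position (i, j), the step at which that cell was added to P.
  Insert 7 (step 1): P = [7];  Q = [1]
  Insert 4 (step 2): P = [4] / [7];  Q = [1] / [2]
  Insert 5 (step 3): P = [4, 5] / [7];  Q = [1, 3] / [2]
  Insert 1 (step 4): P = [1, 5] / [4] / [7];  Q = [1, 3] / [2] / [4]
  Insert 8 (step 5): P = [1, 5, 8] / [4] / [7];  Q = [1, 3, 5] / [2] / [4]
  Insert 3 (step 6): P = [1, 3, 8] / [4, 5] / [7];  Q = [1, 3, 5] / [2, 6] / [4]
  Insert 9 (step 7): P = [1, 3, 8, 9] / [4, 5] / [7];  Q = [1, 3, 5, 7] / [2, 6] / [4]
  Insert 6 (step 8): P = [1, 3, 6, 9] / [4, 5, 8] / [7];  Q = [1, 3, 5, 7] / [2, 6, 8] / [4]
  Insert 2 (step 9): P = [1, 2, 6, 9] / [3, 5, 8] / [4] / [7];  Q = [1, 3, 5, 7] / [2, 6, 8] / [4] / [9]
Final shape: (4, 3, 1, 1).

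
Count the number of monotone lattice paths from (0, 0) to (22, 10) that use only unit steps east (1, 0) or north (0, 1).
Number of paths = 64512240

A monotone lattice path from (0, 0) to (22, 10) consists of 22 east steps and 10 north steps in some order, so it is determined by which 22 of the 32 steps are east. The count is C(32, 22) = 64512240.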